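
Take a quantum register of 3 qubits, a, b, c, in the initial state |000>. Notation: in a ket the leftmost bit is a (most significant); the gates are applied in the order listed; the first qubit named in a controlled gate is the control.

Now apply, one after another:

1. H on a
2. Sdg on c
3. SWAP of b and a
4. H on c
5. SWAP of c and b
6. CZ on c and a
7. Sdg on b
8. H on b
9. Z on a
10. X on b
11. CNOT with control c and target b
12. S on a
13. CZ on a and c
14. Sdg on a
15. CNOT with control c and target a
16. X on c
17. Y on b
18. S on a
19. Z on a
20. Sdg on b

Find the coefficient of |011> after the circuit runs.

|011> carries amplitude sqrt(2)*(1 + I)/4 in the final state.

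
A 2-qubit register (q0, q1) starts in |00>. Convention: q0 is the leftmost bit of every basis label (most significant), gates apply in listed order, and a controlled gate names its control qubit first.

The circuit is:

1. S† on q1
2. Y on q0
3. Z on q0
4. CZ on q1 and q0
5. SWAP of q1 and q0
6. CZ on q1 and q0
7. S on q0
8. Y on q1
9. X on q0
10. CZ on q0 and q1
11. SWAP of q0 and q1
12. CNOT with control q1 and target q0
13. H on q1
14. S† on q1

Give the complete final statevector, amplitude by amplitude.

The resulting statevector has amplitude 0 on |00>, 0 on |01>, -sqrt(2)/2 on |10>, -sqrt(2)*I/2 on |11>.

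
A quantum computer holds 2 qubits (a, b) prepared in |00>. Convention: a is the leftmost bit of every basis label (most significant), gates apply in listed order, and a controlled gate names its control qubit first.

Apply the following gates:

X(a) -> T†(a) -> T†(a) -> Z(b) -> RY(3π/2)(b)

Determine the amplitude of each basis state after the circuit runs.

The resulting statevector has amplitude 0 on |00>, 0 on |01>, sqrt(2)*I/2 on |10>, -sqrt(2)*I/2 on |11>.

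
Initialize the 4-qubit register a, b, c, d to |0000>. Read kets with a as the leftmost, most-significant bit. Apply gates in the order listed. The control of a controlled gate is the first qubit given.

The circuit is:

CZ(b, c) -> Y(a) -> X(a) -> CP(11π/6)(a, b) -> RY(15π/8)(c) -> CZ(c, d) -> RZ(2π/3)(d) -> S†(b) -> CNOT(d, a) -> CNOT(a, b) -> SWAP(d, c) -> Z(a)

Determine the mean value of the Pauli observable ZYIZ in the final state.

In the final state, ZYIZ has expectation 0.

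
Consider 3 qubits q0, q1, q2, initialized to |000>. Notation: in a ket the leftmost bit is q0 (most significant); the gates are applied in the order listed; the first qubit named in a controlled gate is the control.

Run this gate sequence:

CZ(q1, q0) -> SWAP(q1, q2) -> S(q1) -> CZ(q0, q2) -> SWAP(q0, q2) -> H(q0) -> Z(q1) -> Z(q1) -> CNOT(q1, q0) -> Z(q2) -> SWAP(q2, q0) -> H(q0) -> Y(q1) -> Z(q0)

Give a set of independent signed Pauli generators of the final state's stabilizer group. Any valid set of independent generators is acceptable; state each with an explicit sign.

One valid set of independent stabilizer generators is -XII, +IIX, -IZI (any independent generating set of the same group is equally correct).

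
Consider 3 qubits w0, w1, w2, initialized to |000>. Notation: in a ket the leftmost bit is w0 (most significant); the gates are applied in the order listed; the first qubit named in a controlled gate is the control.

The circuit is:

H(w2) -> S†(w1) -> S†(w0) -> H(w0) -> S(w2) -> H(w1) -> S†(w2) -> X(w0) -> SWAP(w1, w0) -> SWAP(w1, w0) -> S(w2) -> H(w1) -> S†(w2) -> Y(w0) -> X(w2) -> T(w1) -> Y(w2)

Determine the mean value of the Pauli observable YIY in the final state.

In the final state, YIY has expectation 0.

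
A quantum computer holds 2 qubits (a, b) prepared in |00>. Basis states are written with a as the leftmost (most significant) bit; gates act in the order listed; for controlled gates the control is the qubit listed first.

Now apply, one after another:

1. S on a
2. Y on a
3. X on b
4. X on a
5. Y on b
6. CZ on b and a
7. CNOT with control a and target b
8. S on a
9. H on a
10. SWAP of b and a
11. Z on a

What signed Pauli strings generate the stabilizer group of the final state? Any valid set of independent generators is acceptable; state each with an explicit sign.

The stabilizer group can be generated by +IX, +ZI, among other valid generating sets.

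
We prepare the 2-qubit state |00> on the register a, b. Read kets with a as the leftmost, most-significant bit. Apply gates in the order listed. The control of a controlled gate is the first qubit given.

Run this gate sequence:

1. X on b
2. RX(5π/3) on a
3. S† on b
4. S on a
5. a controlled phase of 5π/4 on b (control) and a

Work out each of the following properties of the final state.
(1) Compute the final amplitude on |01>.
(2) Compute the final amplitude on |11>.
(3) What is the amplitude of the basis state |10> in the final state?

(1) |01> carries amplitude sqrt(3)*I/2 in the final state.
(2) The amplitude on |11> is exp(3*I*pi/4)/2.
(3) |10> carries amplitude 0 in the final state.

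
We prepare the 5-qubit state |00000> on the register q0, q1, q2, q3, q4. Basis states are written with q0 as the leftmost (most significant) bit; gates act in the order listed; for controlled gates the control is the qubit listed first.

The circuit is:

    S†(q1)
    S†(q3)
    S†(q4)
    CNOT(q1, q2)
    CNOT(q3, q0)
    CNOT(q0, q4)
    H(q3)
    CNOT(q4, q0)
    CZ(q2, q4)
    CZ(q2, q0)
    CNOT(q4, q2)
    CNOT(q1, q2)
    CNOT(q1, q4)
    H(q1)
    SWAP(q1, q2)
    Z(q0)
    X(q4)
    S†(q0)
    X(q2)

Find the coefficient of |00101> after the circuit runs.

The amplitude on |00101> is 1/2.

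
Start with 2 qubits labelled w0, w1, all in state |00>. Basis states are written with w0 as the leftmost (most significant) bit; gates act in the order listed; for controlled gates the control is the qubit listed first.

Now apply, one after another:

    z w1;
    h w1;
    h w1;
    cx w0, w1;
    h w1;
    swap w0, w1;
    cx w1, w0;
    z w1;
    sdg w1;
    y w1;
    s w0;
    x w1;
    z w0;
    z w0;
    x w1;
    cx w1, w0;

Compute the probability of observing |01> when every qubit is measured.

Outcome |01> occurs with probability 1/2. Key observation: the block from step 12 through step 15 cancels to the identity and can be dropped.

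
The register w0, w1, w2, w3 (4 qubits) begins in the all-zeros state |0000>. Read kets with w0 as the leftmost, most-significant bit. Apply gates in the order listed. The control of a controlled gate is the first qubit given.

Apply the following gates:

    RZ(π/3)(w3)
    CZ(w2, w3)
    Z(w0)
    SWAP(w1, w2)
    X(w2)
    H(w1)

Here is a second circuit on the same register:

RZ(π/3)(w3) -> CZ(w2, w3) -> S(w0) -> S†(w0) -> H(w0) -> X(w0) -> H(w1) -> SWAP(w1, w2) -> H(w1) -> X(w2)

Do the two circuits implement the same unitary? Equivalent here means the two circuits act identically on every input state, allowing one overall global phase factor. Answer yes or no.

No, they are not equivalent — no single phase factor reconciles the two unitaries.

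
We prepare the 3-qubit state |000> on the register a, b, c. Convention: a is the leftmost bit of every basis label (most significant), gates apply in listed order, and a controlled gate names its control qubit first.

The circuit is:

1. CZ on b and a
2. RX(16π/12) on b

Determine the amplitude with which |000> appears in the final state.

The final state's coefficient on |000> equals -1/2.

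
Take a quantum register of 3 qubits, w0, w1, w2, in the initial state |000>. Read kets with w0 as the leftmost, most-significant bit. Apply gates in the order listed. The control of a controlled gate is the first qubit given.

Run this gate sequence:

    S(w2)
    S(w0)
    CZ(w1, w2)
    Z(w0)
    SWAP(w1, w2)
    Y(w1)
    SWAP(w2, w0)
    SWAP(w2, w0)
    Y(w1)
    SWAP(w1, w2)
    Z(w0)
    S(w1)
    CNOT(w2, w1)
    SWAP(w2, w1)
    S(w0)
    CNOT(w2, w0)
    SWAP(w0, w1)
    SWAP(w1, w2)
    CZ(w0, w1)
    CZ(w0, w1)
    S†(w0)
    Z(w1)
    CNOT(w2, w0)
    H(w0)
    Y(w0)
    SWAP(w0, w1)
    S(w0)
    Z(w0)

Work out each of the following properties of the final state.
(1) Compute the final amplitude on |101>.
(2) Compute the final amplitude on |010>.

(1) The final state's coefficient on |101> equals 0. Key observation: gates 4-11 undo each other exactly, leaving only the rest of the circuit to track.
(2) The amplitude on |010> is sqrt(2)*I/2.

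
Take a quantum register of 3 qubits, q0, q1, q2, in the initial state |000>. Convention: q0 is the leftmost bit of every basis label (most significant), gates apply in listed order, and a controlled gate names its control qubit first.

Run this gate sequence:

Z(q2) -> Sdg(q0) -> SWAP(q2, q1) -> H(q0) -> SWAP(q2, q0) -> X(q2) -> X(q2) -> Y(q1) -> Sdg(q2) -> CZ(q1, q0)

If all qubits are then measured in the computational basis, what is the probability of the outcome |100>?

A full measurement returns |100> with probability 0.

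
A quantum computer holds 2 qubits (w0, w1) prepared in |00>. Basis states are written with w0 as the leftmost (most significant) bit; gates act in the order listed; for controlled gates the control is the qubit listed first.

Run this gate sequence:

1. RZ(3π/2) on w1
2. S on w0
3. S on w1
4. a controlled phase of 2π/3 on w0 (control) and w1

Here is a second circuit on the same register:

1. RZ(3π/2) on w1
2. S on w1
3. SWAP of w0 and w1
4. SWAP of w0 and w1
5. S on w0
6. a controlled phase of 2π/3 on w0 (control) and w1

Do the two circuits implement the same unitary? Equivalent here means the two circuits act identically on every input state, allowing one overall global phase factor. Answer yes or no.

Yes, they are equivalent — the unitaries differ by at most a global phase.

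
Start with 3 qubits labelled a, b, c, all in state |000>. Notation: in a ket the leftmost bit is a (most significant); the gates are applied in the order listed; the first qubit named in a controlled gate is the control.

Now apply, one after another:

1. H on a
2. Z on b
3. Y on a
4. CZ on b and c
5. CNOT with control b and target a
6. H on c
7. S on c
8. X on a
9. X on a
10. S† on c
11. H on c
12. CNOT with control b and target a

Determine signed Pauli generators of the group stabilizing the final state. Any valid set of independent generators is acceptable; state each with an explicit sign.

The final state is stabilized by the group generated by -XII, +IZI, +IIZ; other independent generating sets are equally valid. Key observation: the block from step 5 through step 12 cancels to the identity and can be dropped.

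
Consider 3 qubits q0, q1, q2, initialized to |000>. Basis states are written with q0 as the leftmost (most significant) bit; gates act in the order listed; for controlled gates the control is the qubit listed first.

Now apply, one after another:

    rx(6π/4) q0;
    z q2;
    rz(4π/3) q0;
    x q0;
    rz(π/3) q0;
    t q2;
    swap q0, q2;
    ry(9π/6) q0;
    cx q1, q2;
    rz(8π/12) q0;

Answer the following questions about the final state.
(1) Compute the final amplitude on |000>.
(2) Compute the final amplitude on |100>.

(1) The final state's coefficient on |000> equals exp(2*I*pi/3)/2.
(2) The final state's coefficient on |100> equals exp(I*pi/3)/2.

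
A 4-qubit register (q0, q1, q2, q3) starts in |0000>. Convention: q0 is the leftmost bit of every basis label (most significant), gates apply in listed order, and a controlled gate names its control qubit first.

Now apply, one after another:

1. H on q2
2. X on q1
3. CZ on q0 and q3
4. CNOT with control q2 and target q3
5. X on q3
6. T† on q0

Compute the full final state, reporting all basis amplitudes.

The resulting statevector has amplitude sqrt(2)/2 on |0101>, sqrt(2)/2 on |0110>, and 0 on every other basis state.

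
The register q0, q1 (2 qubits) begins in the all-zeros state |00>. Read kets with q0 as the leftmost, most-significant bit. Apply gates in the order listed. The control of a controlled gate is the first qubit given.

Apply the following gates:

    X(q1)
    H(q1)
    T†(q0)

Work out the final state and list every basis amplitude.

The final amplitudes are sqrt(2)/2 on |00>, -sqrt(2)/2 on |01>, 0 on |10>, 0 on |11>.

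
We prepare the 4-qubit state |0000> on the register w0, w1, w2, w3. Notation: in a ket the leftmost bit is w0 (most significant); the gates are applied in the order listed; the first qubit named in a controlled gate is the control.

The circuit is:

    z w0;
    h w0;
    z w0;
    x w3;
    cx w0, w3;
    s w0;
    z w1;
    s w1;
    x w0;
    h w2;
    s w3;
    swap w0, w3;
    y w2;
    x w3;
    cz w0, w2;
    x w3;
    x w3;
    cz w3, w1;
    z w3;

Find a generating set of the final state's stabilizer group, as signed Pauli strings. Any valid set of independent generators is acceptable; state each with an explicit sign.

The stabilizer group can be generated by +XIZX, +IIXZ, -ZIIZ, +IZII, among other valid generating sets. Key observation: the block from step 16 through step 17 cancels to the identity and can be dropped.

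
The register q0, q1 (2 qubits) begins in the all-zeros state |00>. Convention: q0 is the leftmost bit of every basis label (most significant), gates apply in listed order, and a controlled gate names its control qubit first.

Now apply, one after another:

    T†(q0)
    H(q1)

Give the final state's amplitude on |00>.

|00> carries amplitude sqrt(2)/2 in the final state.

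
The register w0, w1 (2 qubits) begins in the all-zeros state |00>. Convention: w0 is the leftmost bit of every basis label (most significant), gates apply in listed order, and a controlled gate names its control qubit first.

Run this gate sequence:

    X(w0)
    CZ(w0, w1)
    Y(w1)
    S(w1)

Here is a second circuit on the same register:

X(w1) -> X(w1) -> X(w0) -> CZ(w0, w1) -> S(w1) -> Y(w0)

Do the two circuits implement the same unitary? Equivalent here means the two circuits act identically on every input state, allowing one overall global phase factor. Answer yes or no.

No, they are not equivalent — no single phase factor reconciles the two unitaries.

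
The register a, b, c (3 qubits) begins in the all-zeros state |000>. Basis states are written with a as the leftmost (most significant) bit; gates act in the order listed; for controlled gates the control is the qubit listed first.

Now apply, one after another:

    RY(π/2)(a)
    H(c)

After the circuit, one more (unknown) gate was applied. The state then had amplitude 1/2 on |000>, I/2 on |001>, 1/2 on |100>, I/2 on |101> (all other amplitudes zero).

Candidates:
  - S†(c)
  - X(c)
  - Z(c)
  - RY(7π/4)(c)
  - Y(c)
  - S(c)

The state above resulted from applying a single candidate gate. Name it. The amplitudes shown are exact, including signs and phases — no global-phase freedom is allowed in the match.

The unique candidate consistent with the amplitudes is S(c).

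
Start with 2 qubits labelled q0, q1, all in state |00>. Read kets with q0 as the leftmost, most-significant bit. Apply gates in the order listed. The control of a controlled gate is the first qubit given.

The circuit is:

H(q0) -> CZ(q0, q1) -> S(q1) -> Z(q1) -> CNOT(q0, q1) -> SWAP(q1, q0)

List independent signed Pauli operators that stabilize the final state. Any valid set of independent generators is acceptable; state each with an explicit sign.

One valid set of independent stabilizer generators is +XX, +ZZ (any independent generating set of the same group is equally correct).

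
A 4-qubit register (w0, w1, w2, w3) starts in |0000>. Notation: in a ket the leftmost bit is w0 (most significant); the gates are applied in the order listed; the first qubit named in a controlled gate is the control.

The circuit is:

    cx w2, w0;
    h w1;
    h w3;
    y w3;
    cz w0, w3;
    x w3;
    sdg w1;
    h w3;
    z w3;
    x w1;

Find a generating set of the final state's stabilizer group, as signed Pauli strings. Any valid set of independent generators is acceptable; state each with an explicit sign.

The final state is stabilized by the group generated by +IYII, +ZIII, +IIZI, -IIIZ; other independent generating sets are equally valid.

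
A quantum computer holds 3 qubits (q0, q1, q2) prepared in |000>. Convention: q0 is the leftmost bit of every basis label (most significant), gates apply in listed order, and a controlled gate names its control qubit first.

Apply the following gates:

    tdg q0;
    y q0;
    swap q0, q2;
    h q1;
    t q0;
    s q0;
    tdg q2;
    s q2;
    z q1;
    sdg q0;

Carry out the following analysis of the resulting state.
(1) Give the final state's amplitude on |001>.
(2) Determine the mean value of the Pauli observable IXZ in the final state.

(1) The final state's coefficient on |001> equals sqrt(2)*exp(3*I*pi/4)/2.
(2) In the final state, IXZ has expectation 1.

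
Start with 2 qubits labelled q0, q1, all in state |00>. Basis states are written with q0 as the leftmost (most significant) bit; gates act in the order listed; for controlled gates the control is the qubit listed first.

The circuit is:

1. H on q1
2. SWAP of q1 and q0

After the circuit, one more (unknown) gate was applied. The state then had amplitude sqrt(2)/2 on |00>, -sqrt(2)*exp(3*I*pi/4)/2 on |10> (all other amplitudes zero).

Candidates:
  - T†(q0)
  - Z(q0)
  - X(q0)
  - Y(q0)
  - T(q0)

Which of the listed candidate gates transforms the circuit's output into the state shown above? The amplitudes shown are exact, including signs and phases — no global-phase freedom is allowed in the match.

The applied gate was T†(q0).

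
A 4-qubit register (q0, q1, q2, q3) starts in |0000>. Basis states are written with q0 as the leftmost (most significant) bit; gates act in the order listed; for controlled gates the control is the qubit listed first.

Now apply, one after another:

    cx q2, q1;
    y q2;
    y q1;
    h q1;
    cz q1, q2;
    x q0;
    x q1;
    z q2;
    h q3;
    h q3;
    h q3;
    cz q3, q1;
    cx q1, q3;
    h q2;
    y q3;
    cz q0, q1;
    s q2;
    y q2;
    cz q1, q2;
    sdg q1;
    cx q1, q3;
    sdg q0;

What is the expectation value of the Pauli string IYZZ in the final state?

The expectation value of IYZZ is 1.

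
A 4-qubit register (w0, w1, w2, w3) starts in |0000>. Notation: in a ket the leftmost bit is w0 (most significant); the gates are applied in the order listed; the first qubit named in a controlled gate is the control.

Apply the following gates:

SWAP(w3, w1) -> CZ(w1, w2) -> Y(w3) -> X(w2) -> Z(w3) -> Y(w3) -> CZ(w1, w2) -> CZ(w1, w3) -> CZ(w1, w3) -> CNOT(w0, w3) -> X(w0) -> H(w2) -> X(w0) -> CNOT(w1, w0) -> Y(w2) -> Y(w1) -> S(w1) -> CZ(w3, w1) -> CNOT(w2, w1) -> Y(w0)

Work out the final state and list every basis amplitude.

The final amplitudes are -sqrt(2)/2 on |1010>, -sqrt(2)/2 on |1100>, and 0 on every other basis state.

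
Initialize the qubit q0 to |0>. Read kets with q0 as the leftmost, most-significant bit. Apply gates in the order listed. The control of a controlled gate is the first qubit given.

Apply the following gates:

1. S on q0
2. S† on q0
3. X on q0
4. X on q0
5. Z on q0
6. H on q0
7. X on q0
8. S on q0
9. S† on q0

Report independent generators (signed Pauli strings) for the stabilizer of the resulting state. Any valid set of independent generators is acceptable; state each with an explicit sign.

The stabilizer group can be generated by +X, among other valid generating sets.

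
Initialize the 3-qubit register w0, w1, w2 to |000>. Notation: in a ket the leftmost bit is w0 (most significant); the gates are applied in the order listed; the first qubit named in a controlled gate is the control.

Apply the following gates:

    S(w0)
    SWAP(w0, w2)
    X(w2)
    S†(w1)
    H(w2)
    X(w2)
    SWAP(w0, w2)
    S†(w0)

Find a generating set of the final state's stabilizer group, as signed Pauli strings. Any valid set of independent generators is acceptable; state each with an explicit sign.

One valid set of independent stabilizer generators is +YII, +IZI, +IIZ (any independent generating set of the same group is equally correct).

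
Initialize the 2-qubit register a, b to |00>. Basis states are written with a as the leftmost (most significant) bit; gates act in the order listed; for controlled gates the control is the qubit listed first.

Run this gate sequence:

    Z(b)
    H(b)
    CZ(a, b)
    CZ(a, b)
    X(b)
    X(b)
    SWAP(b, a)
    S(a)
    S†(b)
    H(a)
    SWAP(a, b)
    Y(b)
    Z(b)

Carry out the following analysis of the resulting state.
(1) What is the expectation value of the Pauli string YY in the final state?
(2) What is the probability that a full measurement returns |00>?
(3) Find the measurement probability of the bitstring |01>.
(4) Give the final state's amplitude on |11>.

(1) The expectation value of YY is 0. Key observation: steps 3-4 multiply out to the identity, so the circuit reduces to the remaining gates.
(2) The probability of measuring |00> is 1/2.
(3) The probability of measuring |01> is 1/2.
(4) |11> carries amplitude 0 in the final state.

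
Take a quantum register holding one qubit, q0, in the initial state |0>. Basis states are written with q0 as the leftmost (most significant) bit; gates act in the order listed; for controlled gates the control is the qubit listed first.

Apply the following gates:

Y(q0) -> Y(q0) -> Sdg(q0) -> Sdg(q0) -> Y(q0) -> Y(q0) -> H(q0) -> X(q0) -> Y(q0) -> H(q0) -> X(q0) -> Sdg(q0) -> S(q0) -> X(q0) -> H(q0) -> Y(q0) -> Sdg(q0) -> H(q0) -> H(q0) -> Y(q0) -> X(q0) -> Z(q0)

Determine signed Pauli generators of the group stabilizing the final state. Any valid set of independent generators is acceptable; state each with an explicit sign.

The stabilizer group can be generated by -Y, among other valid generating sets. Key observation: steps 9-16 multiply out to the identity, so the circuit reduces to the remaining gates.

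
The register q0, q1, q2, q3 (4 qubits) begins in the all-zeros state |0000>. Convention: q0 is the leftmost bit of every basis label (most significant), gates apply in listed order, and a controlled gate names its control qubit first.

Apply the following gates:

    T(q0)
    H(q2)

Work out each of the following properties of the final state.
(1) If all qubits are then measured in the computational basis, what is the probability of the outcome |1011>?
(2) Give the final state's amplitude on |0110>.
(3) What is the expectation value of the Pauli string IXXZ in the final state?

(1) A full measurement returns |1011> with probability 0.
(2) |0110> carries amplitude 0 in the final state.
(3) The expectation value of IXXZ is 0.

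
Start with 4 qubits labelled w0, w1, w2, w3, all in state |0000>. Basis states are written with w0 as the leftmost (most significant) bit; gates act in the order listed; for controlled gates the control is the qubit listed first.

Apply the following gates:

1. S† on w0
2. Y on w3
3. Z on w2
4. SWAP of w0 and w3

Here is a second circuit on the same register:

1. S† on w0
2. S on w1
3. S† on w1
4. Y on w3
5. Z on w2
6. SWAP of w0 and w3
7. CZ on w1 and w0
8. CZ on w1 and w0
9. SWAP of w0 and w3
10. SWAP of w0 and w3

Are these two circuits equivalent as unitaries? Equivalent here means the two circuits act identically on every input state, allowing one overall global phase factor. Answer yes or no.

Yes, they are equivalent — the unitaries differ by at most a global phase.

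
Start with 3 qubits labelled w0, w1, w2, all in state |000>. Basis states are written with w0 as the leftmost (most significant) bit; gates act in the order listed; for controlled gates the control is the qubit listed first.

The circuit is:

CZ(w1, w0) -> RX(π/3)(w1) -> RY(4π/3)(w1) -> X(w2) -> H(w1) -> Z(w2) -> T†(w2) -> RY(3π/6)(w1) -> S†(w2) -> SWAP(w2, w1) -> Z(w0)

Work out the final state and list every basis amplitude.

The resulting statevector has amplitude (3 + I)*exp(I*pi/4)/4 on |010>, -sqrt(6)/4 on |011>, and 0 on every other basis state.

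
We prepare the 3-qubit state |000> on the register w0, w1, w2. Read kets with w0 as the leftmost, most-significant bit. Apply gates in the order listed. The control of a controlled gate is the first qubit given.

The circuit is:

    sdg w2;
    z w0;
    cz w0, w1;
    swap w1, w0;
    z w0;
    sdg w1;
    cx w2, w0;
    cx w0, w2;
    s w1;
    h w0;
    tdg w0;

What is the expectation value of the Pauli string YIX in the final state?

The expectation value of YIX is 0.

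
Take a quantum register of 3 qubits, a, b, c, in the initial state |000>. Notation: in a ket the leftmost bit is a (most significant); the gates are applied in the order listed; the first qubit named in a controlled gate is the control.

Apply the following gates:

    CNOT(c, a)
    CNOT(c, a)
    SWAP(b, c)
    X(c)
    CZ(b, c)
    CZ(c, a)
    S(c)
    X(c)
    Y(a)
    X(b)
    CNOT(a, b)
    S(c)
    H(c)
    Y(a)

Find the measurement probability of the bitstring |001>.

Outcome |001> occurs with probability 1/2.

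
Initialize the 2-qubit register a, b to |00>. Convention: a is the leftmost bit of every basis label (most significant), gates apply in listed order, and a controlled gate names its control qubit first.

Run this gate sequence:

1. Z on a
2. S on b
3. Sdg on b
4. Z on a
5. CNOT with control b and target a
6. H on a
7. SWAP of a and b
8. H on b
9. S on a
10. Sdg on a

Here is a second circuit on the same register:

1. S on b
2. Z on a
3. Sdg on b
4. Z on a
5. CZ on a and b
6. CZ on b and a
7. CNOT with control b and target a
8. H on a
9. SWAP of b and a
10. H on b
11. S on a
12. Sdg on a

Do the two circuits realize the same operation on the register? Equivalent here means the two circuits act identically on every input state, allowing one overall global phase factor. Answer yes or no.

Yes, they are equivalent — the unitaries differ by at most a global phase.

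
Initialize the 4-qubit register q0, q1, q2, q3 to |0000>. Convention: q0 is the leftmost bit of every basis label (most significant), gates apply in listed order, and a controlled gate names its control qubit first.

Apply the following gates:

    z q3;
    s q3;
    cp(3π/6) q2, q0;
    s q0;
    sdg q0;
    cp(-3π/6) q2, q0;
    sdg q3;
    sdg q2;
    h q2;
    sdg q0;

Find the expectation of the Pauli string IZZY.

In the final state, IZZY has expectation 0. Key observation: the block from step 2 through step 7 cancels to the identity and can be dropped.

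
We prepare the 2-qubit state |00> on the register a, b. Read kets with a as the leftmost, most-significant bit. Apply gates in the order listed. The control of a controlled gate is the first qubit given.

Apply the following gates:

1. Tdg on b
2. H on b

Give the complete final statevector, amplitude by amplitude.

After the circuit, the state carries amplitude sqrt(2)/2 on |00>, sqrt(2)/2 on |01>, 0 on |10>, 0 on |11>.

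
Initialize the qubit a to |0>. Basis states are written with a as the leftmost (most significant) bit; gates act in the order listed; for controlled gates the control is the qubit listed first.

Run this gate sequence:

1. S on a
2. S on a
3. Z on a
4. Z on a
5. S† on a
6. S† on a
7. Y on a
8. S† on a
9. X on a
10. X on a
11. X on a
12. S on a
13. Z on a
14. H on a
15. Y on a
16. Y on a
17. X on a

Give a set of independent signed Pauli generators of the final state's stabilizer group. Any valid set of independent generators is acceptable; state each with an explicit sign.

The stabilizer group can be generated by +X, among other valid generating sets. Key observation: gates 1-6 undo each other exactly, leaving only the rest of the circuit to track.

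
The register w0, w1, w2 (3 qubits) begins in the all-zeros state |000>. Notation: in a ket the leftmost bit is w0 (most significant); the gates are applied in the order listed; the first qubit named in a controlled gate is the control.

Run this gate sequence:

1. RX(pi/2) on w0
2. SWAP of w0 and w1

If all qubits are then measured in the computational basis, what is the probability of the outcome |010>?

Outcome |010> occurs with probability 1/2.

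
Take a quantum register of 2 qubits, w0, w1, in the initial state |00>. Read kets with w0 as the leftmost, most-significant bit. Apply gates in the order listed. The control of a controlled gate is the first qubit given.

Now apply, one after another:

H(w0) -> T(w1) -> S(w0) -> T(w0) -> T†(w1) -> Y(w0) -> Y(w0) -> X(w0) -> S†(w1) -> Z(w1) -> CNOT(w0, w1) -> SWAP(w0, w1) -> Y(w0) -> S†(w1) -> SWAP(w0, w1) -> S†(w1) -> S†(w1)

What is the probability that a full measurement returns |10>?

Outcome |10> occurs with probability 1/2.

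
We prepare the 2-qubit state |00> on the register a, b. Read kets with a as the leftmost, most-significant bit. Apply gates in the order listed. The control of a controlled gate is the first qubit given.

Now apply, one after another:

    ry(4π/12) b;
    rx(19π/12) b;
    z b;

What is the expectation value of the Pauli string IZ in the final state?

The expectation value of IZ is -sqrt(2)/8 + sqrt(6)/8.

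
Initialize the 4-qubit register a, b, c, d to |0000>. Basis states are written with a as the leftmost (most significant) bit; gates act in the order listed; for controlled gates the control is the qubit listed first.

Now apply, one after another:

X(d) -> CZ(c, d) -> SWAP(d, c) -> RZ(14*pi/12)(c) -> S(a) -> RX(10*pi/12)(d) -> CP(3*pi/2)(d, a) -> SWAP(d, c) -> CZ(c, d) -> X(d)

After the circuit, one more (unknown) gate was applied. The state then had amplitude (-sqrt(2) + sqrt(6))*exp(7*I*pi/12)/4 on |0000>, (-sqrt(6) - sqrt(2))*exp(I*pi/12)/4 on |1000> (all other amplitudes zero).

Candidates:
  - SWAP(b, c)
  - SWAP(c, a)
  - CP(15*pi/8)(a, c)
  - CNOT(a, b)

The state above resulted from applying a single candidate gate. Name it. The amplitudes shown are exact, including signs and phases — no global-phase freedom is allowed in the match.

It was SWAP(c, a) that produced the state shown.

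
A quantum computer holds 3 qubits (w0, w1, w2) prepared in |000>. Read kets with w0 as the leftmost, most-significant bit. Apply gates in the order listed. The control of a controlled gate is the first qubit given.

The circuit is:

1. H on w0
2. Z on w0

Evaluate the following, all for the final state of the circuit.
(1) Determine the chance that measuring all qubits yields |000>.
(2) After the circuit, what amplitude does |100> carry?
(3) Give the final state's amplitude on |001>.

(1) Outcome |000> occurs with probability 1/2.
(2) |100> carries amplitude -sqrt(2)/2 in the final state.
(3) The final state's coefficient on |001> equals 0.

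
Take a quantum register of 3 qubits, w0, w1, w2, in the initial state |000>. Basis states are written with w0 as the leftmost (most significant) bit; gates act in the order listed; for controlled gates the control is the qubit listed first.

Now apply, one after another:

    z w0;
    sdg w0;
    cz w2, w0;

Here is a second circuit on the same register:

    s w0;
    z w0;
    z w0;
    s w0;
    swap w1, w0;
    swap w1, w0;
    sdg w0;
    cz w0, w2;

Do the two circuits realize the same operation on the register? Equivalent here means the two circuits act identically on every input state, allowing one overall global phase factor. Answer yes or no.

Yes — the two circuits implement the same unitary up to a global phase.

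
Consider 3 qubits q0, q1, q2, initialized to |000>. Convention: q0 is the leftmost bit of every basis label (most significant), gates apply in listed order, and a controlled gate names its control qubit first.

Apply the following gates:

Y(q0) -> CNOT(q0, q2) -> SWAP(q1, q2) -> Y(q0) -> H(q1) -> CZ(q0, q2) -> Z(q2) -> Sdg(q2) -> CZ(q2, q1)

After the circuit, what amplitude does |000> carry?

The final state's coefficient on |000> equals sqrt(2)/2.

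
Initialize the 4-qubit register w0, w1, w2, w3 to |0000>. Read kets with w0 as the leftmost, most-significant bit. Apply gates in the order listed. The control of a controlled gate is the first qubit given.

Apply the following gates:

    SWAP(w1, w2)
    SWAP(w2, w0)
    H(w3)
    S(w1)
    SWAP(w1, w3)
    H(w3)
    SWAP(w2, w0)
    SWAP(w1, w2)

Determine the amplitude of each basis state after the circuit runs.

The resulting statevector has amplitude 1/2 on |0000>, 1/2 on |0001>, 1/2 on |0010>, 1/2 on |0011>, and 0 on every other basis state.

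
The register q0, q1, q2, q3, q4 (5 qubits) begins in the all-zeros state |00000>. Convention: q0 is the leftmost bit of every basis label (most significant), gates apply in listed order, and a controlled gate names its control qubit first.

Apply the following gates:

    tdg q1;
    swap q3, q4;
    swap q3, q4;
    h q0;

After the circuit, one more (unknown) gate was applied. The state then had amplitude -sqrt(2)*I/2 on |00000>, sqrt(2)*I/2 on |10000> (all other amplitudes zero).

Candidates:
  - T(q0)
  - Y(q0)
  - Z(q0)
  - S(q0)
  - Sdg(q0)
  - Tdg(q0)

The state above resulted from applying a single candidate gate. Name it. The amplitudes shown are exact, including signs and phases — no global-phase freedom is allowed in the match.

The applied gate was Y(q0). Key observation: steps 2-3 multiply out to the identity, so the circuit reduces to the remaining gates.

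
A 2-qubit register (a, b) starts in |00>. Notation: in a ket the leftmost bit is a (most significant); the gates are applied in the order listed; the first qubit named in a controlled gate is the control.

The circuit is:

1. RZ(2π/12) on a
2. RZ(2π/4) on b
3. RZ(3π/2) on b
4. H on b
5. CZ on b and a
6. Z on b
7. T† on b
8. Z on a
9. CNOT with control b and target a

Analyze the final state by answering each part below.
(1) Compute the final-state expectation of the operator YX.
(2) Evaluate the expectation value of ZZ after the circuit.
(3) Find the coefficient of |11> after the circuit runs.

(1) The observable YX averages to sqrt(2)/2.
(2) The observable ZZ averages to 1.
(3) The final state's coefficient on |11> equals -sqrt(2)*exp(2*I*pi/3)/2.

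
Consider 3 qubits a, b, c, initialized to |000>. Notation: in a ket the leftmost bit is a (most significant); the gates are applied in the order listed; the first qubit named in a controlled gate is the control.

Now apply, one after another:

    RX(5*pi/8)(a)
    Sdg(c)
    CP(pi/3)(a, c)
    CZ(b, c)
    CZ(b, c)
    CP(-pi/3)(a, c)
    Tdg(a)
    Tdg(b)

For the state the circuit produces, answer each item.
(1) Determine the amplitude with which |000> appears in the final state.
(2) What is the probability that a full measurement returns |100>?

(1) |000> carries amplitude cos(5*pi/16) in the final state. Key observation: the block from step 3 through step 6 cancels to the identity and can be dropped.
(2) The probability of measuring |100> is sin(5*pi/16)**2.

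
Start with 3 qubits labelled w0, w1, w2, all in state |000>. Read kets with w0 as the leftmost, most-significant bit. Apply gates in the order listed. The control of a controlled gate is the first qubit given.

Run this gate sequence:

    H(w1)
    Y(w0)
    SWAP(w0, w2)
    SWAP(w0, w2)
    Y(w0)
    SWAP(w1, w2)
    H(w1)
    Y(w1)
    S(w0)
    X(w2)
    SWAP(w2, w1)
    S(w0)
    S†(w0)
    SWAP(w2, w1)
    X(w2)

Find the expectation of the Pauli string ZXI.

The observable ZXI averages to -1.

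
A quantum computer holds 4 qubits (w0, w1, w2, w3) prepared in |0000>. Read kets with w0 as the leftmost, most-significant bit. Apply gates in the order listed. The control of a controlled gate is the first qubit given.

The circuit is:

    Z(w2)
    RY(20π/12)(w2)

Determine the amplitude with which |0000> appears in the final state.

The amplitude on |0000> is -sqrt(3)/2.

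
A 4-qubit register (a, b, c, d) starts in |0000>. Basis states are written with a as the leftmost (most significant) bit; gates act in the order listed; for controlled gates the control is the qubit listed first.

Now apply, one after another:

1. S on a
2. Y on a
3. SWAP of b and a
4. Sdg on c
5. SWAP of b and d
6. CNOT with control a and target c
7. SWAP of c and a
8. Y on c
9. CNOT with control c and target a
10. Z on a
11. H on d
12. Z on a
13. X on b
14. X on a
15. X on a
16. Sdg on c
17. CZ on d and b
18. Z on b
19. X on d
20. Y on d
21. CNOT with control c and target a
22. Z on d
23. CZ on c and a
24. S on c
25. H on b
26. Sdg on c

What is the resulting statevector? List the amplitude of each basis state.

The final amplitudes are -1/2 on |0010>, -1/2 on |0011>, 1/2 on |0110>, 1/2 on |0111>, and 0 on every other basis state.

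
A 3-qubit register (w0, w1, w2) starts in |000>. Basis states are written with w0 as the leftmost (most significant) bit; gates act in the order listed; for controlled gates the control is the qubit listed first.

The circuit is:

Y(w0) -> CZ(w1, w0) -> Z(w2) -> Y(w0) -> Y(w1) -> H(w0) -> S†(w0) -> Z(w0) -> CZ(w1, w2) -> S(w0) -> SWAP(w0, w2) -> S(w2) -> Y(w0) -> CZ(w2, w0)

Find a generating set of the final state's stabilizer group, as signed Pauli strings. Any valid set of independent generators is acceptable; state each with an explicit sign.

One valid set of independent stabilizer generators is +IIY, -ZII, -IZI (any independent generating set of the same group is equally correct).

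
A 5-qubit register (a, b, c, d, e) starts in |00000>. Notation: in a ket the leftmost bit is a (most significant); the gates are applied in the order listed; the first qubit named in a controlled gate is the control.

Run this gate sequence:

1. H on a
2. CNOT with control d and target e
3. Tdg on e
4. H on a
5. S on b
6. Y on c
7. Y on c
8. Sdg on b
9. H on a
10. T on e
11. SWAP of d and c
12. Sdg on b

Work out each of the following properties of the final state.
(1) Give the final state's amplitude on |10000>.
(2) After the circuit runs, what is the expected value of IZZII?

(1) |10000> carries amplitude sqrt(2)/2 in the final state.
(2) The expectation value of IZZII is 1.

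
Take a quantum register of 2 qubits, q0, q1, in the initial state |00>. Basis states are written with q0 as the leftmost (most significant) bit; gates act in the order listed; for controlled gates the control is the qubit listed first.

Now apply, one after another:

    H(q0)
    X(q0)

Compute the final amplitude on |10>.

The amplitude on |10> is sqrt(2)/2.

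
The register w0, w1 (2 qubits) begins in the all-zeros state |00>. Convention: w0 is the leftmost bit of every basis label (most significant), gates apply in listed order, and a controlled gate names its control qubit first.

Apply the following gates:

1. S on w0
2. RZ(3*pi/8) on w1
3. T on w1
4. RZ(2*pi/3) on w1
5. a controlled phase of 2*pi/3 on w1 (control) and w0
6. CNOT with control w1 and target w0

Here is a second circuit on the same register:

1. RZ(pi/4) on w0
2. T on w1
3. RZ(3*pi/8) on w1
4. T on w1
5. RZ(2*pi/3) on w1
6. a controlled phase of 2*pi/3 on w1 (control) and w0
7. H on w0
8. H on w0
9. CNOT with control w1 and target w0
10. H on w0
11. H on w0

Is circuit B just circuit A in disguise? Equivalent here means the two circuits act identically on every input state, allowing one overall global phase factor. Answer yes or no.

No — the two circuits implement different unitaries, even allowing a global phase.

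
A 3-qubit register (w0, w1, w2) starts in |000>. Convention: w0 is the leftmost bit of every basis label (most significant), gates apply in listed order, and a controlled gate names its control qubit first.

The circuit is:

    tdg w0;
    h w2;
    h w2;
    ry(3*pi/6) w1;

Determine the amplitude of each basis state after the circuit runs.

The resulting statevector has amplitude sqrt(2)/2 on |000>, sqrt(2)/2 on |010>, and 0 on every other basis state. Key observation: the block from step 2 through step 3 cancels to the identity and can be dropped.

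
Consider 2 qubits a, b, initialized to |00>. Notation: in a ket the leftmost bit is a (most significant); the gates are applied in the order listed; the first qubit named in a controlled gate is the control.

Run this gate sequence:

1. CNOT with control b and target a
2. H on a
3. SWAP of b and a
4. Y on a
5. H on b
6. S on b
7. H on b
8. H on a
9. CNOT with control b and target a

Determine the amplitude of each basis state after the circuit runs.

The final amplitudes are I/2 on |00>, -I/2 on |01>, -I/2 on |10>, I/2 on |11>.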